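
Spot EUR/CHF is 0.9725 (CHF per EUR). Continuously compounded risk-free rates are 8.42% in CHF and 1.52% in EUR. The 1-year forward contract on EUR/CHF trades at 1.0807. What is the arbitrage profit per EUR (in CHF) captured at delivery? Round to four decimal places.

0.0387 per EUR (in CHF)

Fair forward: F* = S·e^(carry·T), with carry = (r_CHF − r_EUR) = 0.0842 − 0.0152 = 0.0690
F* = 0.9725 · e^(0.0690 × 12/12) = 0.9725 · e^0.069000 = 0.9725 × 1.071436 = 1.0420
Market 1.0807 > fair 1.0420: forward overpriced → cash-and-carry (buy spot, short the forward).
At maturity, profit = |F_mkt − F*| = |1.0807 − 1.0420| = 0.0387 per EUR (in CHF)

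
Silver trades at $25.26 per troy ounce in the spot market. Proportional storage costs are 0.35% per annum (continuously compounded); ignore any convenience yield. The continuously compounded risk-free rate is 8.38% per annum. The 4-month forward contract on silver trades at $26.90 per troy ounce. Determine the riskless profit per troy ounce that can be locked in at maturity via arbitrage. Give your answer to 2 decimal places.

Fair forward: F* = S·e^(carry·T), with carry = (r + u) = 0.0838 + 0.0035 = 0.0873
F* = 25.26 · e^(0.0873 × 4/12) = 25.26 · e^0.029100 = 25.26 × 1.029528 = $26.0059
Market $26.90 > fair $26.0059: forward overpriced → cash-and-carry (buy spot, short the forward).
At maturity, profit = |F_mkt − F*| = |26.90 − 26.0059| = $0.89 per troy ounce

$0.89 per troy ounce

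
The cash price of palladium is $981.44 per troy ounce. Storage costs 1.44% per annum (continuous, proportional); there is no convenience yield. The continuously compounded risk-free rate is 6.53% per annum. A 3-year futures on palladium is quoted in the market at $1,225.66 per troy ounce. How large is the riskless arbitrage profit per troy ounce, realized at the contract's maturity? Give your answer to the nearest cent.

$20.87 per troy ounce

Fair futures: F* = S·e^(carry·T), with carry = (r + u) = 0.0653 + 0.0144 = 0.0797
F* = 981.44 · e^(0.0797 × 3) = 981.44 · e^0.239100 = 981.44 × 1.270106 = $1246.5328
Market $1225.66 < fair $1246.5328: forward underpriced → reverse cash-and-carry (short spot, go long the forward).
At maturity, profit = |F_mkt − F*| = |1225.66 − 1246.5328| = $20.87 per troy ounce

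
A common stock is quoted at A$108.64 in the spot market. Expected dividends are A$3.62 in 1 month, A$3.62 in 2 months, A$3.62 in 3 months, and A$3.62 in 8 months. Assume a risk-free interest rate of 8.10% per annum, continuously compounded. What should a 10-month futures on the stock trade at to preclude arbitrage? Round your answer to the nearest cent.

A$101.09

PV(dividends) I = 3.62·e^(−0.0810·1/12) + 3.62·e^(−0.0810·2/12) + 3.62·e^(−0.0810·3/12) + 3.62·e^(−0.0810·8/12)
I = 3.5956 + 3.5715 + 3.5474 + 3.4297 = 14.1442
F = (S − I)·e^(rT) = (108.64 − 14.1442) · e^(0.0810·10/12)
= 94.4958 · e^0.067500 = 94.4958 × 1.069830 = A$101.09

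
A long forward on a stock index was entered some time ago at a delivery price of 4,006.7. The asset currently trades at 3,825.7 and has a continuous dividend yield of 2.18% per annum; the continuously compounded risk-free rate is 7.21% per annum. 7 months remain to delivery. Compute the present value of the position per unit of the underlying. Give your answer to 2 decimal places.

-64.32

Current fair forward for the remaining 7 months: F = S·e^((r − q)·T), (r − q) = 0.0721 − 0.0218 = 0.0503
F = 3825.7 · e^(0.0503 × 7/12) = 3825.7 × 1.02977637 = 3939.6155
Value of long forward = (F − K)·e^(−rT) = (3939.6155 − 4006.7) · e^(−0.0721·7/12)
= -67.0845 × 0.95881385 = -64.32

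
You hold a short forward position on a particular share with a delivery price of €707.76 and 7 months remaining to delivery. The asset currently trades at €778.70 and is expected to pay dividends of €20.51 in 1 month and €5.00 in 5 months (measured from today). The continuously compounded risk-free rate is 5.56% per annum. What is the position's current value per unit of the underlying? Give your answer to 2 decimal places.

PV(remaining dividends) I = 20.51·e^(−0.0556·1/12) + 5.00·e^(−0.0556·5/12) = 25.3007
Current forward F = (S − I)·e^(rT) = (778.70 − 25.3007)·e^(0.0556·7/12) = 753.3993 × 1.032965 = 778.2351
Value (long) = (F − K)·e^(−rT) = (778.2351 − 707.76) × 0.968087 = 68.2260
Short position value = −(long value) = -€68.23

-€68.23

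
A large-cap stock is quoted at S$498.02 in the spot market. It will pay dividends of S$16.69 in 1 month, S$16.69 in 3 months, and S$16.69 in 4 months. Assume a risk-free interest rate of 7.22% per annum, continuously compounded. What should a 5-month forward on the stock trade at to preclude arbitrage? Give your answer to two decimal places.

PV(dividends) I = 16.69·e^(−0.0722·1/12) + 16.69·e^(−0.0722·3/12) + 16.69·e^(−0.0722·4/12)
I = 16.5899 + 16.3914 + 16.2931 = 49.2744
F = (S − I)·e^(rT) = (498.02 − 49.2744) · e^(0.0722·5/12)
= 448.7456 · e^0.030083 = 448.7456 × 1.030540 = S$462.45

S$462.45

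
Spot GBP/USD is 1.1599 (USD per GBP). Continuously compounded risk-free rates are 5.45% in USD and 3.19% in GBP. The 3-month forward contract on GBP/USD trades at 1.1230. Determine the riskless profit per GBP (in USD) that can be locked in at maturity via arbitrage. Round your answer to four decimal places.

0.0435 per GBP (in USD)

Fair forward: F* = S·e^(carry·T), with carry = (r_USD − r_GBP) = 0.0545 − 0.0319 = 0.0226
F* = 1.1599 · e^(0.0226 × 3/12) = 1.1599 · e^0.005650 = 1.1599 × 1.005666 = 1.1665
Market 1.1230 < fair 1.1665: forward underpriced → reverse cash-and-carry (short spot, go long the forward).
At maturity, profit = |F_mkt − F*| = |1.1230 − 1.1665| = 0.0435 per GBP (in USD)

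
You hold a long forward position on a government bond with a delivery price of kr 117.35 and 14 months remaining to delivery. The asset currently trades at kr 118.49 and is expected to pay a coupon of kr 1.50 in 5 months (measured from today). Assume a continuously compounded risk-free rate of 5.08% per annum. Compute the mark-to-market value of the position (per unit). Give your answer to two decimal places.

PV(remaining coupons) I = 1.50·e^(−0.0508·5/12) = 1.4686
Current forward F = (S − I)·e^(rT) = (118.49 − 1.4686)·e^(0.0508·14/12) = 117.0214 × 1.061058 = 124.1665
Value (long) = (F − K)·e^(−rT) = (124.1665 − 117.35) × 0.942455 = 6.4242
Value = kr 6.42

kr 6.42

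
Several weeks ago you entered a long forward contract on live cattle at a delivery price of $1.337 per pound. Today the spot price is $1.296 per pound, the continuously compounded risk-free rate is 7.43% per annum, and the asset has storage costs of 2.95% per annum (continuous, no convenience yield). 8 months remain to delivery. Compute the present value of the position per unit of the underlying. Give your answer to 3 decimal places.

$0.049 per pound

Current fair forward for the remaining 8 months: F = S·e^((r + u)·T), (r + u) = 0.0743 + 0.0295 = 0.1038
F = 1.296 · e^(0.1038 × 8/12) = 1.296 × 1.071651 = 1.3889
Value of long forward = (F − K)·e^(−rT) = (1.3889 − 1.337) · e^(−0.0743·8/12)
= 0.0519 × 0.951673 = 0.049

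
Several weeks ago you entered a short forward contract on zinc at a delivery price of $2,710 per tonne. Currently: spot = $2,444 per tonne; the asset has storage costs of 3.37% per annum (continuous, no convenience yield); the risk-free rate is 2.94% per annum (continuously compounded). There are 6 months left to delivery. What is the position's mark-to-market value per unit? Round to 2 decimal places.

$184.92 per tonne

Current fair forward for the remaining 6 months: F = S·e^((r + u)·T), (r + u) = 0.0294 + 0.0337 = 0.0631
F = 2444 · e^(0.0631 × 6/12) = 2444 × 1.03205298 = 2522.3375
Value of long forward = (F − K)·e^(−rT) = (2522.3375 − 2710) · e^(−0.0294·6/12)
= -187.6625 × 0.98540752 = -184.92
Short position value = −(long value) = $184.92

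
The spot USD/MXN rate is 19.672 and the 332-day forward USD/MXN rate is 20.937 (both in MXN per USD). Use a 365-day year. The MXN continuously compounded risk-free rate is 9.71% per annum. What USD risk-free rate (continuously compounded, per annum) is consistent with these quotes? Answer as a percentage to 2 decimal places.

2.86%

F = S·e^((r_MXN − r_USD)T) ⇒ r_USD = r_MXN − ln(F/S)/T
ln(20.937/19.672) = 0.062322; /(332/365) = 0.068517
r_USD = 0.0971 − 0.068517 = 0.028583
r_USD = 2.86%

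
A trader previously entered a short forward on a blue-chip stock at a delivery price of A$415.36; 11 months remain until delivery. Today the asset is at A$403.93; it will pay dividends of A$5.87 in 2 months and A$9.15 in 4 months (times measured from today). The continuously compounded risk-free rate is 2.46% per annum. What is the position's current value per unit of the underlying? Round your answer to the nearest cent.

PV(remaining dividends) I = 5.87·e^(−0.0246·2/12) + 9.15·e^(−0.0246·4/12) = 14.9213
Current forward F = (S − I)·e^(rT) = (403.93 − 14.9213)·e^(0.0246·11/12) = 389.0087 × 1.022806 = 397.8804
Value (long) = (F − K)·e^(−rT) = (397.8804 − 415.36) × 0.977702 = -17.0898
Short position value = −(long value) = A$17.09

A$17.09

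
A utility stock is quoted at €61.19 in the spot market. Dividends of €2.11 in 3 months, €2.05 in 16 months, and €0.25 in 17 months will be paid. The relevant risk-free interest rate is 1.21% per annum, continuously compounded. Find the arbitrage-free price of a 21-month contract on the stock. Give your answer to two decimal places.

PV(dividends) I = 2.11·e^(−0.0121·3/12) + 2.05·e^(−0.0121·16/12) + 0.25·e^(−0.0121·17/12)
I = 2.1036 + 2.0172 + 0.2458 = 4.3666
F = (S − I)·e^(rT) = (61.19 − 4.3666) · e^(0.0121·21/12)
= 56.8234 · e^0.021175 = 56.8234 × 1.021401 = €58.04

€58.04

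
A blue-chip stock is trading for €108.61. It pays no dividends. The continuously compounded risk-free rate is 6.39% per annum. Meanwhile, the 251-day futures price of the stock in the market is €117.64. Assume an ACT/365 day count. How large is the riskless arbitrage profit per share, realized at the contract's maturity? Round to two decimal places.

Fair futures: F* = S·e^(carry·T), with carry = r = 0.0639
F* = 108.61 · e^(0.0639 × 251/365) = 108.61 · e^0.043942 = 108.61 × 1.044922 = €113.4890
Market €117.64 > fair €113.4890: forward overpriced → cash-and-carry (buy spot, short the forward).
At maturity, profit = |F_mkt − F*| = |117.64 − 113.4890| = €4.15 per share

€4.15 per share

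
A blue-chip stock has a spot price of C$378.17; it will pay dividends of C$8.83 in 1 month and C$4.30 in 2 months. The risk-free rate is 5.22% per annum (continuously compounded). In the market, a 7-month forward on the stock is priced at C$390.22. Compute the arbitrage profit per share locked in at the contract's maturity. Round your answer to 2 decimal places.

PV(dividends) I = 8.83·e^(−0.0522·1/12) + 4.30·e^(−0.0522·2/12) = 13.0544
Fair forward F* = (S − I)·e^(rT) = (378.17 − 13.0544)·e^0.030450 = 365.1156 × 1.030918 = 376.4042
Market C$390.22 > fair 376.4042: forward overpriced → cash-and-carry (borrow at r, buy the stock and collect the dividends, short the forward).
Profit at T = |F_mkt − F*| = |390.22 − 376.4042| = C$13.82 per share

C$13.82 per share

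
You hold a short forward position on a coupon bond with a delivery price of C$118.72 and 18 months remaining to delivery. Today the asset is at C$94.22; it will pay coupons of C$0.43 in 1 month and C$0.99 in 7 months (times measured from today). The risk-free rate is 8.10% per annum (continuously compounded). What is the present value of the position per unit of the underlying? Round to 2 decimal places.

C$12.29

PV(remaining coupons) I = 0.43·e^(−0.0810·1/12) + 0.99·e^(−0.0810·7/12) = 1.3714
Current forward F = (S − I)·e^(rT) = (94.22 − 1.3714)·e^(0.0810·18/12) = 92.8486 × 1.129189 = 104.8436
Value (long) = (F − K)·e^(−rT) = (104.8436 − 118.72) × 0.885591 = -12.2888
Short position value = −(long value) = C$12.29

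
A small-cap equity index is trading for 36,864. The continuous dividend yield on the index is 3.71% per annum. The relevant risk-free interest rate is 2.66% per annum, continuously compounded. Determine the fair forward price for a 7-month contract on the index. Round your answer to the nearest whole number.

F = S·e^((r − q)T) = 36864 · e^((0.0266 − 0.0371) × 7/12)
= 36864 · e^-0.006125 = 36864 × 0.993894
F = 36,639

36,639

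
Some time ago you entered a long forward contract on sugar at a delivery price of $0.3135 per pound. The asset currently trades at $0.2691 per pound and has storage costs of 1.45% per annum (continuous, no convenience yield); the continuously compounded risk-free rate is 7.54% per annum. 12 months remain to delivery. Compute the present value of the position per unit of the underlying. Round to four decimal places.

-$0.0177 per pound

Current fair forward for the remaining 12 months: F = S·e^((r + u)·T), (r + u) = 0.0754 + 0.0145 = 0.0899
F = 0.2691 · e^(0.0899 × 12/12) = 0.2691 × 1.094065 = 0.2944
Value of long forward = (F − K)·e^(−rT) = (0.2944 − 0.3135) · e^(−0.0754·12/12)
= -0.0191 × 0.927372 = -0.0177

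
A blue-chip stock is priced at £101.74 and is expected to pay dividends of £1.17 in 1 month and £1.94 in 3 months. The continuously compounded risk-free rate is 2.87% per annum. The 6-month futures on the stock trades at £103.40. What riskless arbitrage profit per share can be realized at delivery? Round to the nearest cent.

PV(dividends) I = 1.17·e^(−0.0287·1/12) + 1.94·e^(−0.0287·3/12) = 3.0933
Fair futures F* = (S − I)·e^(rT) = (101.74 − 3.0933)·e^0.014350 = 98.6467 × 1.014453 = 100.0724
Market £103.40 > fair 100.0724: forward overpriced → cash-and-carry (borrow at r, buy the stock and collect the dividends, short the forward).
Profit at T = |F_mkt − F*| = |103.40 − 100.0724| = £3.33 per share

£3.33 per share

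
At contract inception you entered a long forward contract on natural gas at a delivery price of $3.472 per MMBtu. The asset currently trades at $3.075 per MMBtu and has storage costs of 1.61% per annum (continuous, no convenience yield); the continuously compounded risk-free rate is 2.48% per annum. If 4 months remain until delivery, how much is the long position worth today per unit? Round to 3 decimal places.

Current fair forward for the remaining 4 months: F = S·e^((r + u)·T), (r + u) = 0.0248 + 0.0161 = 0.0409
F = 3.075 · e^(0.0409 × 4/12) = 3.075 × 1.013727 = 3.1172
Value of long forward = (F − K)·e^(−rT) = (3.1172 − 3.472) · e^(−0.0248·4/12)
= -0.3548 × 0.991767 = -0.352

-$0.352 per MMBtu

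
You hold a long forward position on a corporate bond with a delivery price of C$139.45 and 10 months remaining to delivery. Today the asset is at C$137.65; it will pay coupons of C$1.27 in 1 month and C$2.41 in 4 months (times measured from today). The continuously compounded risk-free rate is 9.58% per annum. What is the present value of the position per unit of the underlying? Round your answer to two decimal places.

PV(remaining coupons) I = 1.27·e^(−0.0958·1/12) + 2.41·e^(−0.0958·4/12) = 3.5942
Current forward F = (S − I)·e^(rT) = (137.65 − 3.5942)·e^(0.0958·10/12) = 134.0558 × 1.083107 = 145.1968
Value (long) = (F − K)·e^(−rT) = (145.1968 − 139.45) × 0.923270 = 5.3058
Value = C$5.31

C$5.31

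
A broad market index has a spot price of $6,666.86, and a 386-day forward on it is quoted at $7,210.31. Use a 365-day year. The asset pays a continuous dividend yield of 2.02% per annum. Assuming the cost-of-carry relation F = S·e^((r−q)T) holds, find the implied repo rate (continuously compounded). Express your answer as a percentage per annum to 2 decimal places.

From F = S·e^((r−q)T): (r − q) = ln(F/S)/T
ln(7210.31/6666.86) = ln(1.081515) = 0.078363
(r − q) = 0.078363 / (386/365) = 0.074100
r = ln(F/S)/T + q = 0.074100 + 0.0202 = 0.094300
r = 9.43%

9.43%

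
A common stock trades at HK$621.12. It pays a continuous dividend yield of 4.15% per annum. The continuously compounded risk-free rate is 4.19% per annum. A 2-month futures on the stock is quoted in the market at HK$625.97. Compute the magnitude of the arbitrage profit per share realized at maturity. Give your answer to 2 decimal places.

HK$4.81 per share

Fair futures: F* = S·e^(carry·T), with carry = (r − q) = 0.0419 − 0.0415 = 0.0004
F* = 621.12 · e^(0.0004 × 2/12) = 621.12 · e^0.000067 = 621.12 × 1.000067 = HK$621.1616
Market HK$625.97 > fair HK$621.1616: forward overpriced → cash-and-carry (buy spot, short the forward).
At maturity, profit = |F_mkt − F*| = |625.97 − 621.1616| = HK$4.81 per share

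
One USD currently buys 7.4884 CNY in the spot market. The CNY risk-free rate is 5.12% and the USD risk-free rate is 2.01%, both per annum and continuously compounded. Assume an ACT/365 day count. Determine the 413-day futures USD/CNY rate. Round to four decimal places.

7.7566

F = S·e^((r_CNY − r_USD)T) = 7.4884 · e^((0.0512 − 0.0201) × 413/365)
= 7.4884 · e^0.035190 = 7.4884 × 1.035816
F = 7.7566 CNY per USD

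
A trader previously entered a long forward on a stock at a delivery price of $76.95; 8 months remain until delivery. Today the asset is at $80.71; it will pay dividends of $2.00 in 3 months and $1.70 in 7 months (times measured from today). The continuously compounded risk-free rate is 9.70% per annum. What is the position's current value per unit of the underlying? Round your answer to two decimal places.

PV(remaining dividends) I = 2.00·e^(−0.0970·3/12) + 1.70·e^(−0.0970·7/12) = 3.5586
Current forward F = (S − I)·e^(rT) = (80.71 − 3.5586)·e^(0.0970·8/12) = 77.1514 × 1.066803 = 82.3053
Value (long) = (F − K)·e^(−rT) = (82.3053 − 76.95) × 0.937380 = 5.0200
Value = $5.02

$5.02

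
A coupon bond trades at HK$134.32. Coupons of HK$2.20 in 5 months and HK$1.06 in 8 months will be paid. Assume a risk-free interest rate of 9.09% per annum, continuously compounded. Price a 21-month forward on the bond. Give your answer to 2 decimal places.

PV(coupons) I = 2.20·e^(−0.0909·5/12) + 1.06·e^(−0.0909·8/12)
I = 2.1182 + 0.9977 = 3.1159
F = (S − I)·e^(rT) = (134.32 − 3.1159) · e^(0.0909·21/12)
= 131.2041 · e^0.159075 = 131.2041 × 1.172426 = HK$153.83

HK$153.83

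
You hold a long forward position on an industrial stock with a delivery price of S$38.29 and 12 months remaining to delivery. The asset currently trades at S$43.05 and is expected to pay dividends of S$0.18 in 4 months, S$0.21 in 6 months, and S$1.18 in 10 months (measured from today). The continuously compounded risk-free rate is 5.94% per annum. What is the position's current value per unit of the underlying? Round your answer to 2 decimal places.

S$5.46

PV(remaining dividends) I = 0.18·e^(−0.0594·4/12) + 0.21·e^(−0.0594·6/12) + 1.18·e^(−0.0594·10/12) = 1.5033
Current forward F = (S − I)·e^(rT) = (43.05 − 1.5033)·e^(0.0594·12/12) = 41.5467 × 1.061200 = 44.0894
Value (long) = (F − K)·e^(−rT) = (44.0894 − 38.29) × 0.942330 = 5.4649
Value = S$5.46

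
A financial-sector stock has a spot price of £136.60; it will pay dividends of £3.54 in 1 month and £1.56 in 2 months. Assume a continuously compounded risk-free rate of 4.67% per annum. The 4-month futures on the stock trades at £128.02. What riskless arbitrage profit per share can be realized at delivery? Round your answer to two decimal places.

PV(dividends) I = 3.54·e^(−0.0467·1/12) + 1.56·e^(−0.0467·2/12) = 5.0742
Fair futures F* = (S − I)·e^(rT) = (136.60 − 5.0742)·e^0.015567 = 131.5258 × 1.015689 = 133.5893
Market £128.02 < fair 133.5893: forward underpriced → reverse cash-and-carry (short the stock, invest proceeds at r, pay the dividends, go long the forward).
Profit at T = |F_mkt − F*| = |128.02 − 133.5893| = £5.57 per share

£5.57 per share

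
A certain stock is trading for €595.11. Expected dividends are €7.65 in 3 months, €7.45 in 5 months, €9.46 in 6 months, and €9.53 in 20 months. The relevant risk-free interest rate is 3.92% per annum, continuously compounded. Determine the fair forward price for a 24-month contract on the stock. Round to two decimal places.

PV(dividends) I = 7.65·e^(−0.0392·3/12) + 7.45·e^(−0.0392·5/12) + 9.46·e^(−0.0392·6/12) + 9.53·e^(−0.0392·20/12)
I = 7.5754 + 7.3293 + 9.2764 + 8.9273 = 33.1084
F = (S − I)·e^(rT) = (595.11 − 33.1084) · e^(0.0392·24/12)
= 562.0016 · e^0.078400 = 562.0016 × 1.081555 = €607.84

€607.84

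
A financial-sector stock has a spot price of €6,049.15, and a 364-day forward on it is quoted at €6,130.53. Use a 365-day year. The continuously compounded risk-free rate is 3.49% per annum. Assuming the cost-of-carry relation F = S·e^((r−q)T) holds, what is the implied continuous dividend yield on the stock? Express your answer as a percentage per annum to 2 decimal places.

2.15%

From F = S·e^((r−q)T): (r − q) = ln(F/S)/T
ln(6130.53/6049.15) = ln(1.013453) = 0.013363
(r − q) = 0.013363 / (364/365) = 0.013400
q = r − ln(F/S)/T = 0.0349 − 0.013400 = 0.021500
q = 2.15%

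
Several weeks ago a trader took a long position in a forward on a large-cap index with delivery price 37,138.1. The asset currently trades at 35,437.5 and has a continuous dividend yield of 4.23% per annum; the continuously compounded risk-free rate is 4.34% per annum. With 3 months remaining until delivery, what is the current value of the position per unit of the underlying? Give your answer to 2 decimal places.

Current fair forward for the remaining 3 months: F = S·e^((r − q)·T), (r − q) = 0.0434 − 0.0423 = 0.0011
F = 35437.5 · e^(0.0011 × 3/12) = 35437.5 × 1.00027504 = 35447.2467
Value of long forward = (F − K)·e^(−rT) = (35447.2467 − 37138.1) · e^(−0.0434·3/12)
= -1690.8533 × 0.98920865 = -1672.61

-1672.61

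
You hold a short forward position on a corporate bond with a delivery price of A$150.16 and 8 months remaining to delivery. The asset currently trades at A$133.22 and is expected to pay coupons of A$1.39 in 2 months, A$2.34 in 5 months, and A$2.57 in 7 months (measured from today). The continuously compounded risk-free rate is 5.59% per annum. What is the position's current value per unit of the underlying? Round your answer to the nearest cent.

PV(remaining coupons) I = 1.39·e^(−0.0559·2/12) + 2.34·e^(−0.0559·5/12) + 2.57·e^(−0.0559·7/12) = 6.1508
Current forward F = (S − I)·e^(rT) = (133.22 − 6.1508)·e^(0.0559·8/12) = 127.0692 × 1.037970 = 131.8940
Value (long) = (F − K)·e^(−rT) = (131.8940 − 150.16) × 0.963419 = -17.5978
Short position value = −(long value) = A$17.60

A$17.60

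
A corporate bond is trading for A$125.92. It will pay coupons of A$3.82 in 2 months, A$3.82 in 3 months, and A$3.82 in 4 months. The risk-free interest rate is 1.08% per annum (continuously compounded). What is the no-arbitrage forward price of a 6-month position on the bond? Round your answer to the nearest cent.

A$115.11

PV(coupons) I = 3.82·e^(−0.0108·2/12) + 3.82·e^(−0.0108·3/12) + 3.82·e^(−0.0108·4/12)
I = 3.8131 + 3.8097 + 3.8063 = 11.4291
F = (S − I)·e^(rT) = (125.92 − 11.4291) · e^(0.0108·6/12)
= 114.4909 · e^0.005400 = 114.4909 × 1.005415 = A$115.11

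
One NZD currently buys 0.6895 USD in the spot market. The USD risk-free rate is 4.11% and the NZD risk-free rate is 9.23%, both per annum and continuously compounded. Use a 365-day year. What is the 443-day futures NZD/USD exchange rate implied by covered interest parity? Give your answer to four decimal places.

0.6480

F = S·e^((r_USD − r_NZD)T) = 0.6895 · e^((0.0411 − 0.0923) × 443/365)
= 0.6895 · e^-0.062141 = 0.6895 × 0.939750
F = 0.6480 USD per NZD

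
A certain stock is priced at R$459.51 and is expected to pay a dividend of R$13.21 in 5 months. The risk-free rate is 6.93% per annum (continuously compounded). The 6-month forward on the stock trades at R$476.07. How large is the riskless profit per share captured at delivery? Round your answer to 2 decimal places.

R$13.65 per share

PV(dividends) I = 13.21·e^(−0.0693·5/12) = 12.8340
Fair forward F* = (S − I)·e^(rT) = (459.51 − 12.8340)·e^0.034650 = 446.6760 × 1.035257 = 462.4245
Market R$476.07 > fair 462.4245: forward overpriced → cash-and-carry (borrow at r, buy the stock and collect the dividends, short the forward).
Profit at T = |F_mkt − F*| = |476.07 − 462.4245| = R$13.65 per share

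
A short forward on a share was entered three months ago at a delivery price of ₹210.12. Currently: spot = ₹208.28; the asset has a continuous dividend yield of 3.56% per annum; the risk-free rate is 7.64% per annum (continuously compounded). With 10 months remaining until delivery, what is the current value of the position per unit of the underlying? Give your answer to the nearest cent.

-₹5.03

Current fair forward for the remaining 10 months: F = S·e^((r − q)·T), (r − q) = 0.0764 − 0.0356 = 0.0408
F = 208.28 · e^(0.0408 × 10/12) = 208.28 × 1.034585 = 215.4834
Value of long forward = (F − K)·e^(−rT) = (215.4834 − 210.12) · e^(−0.0764·10/12)
= 5.3634 × 0.938318 = 5.03
Short position value = −(long value) = -₹5.03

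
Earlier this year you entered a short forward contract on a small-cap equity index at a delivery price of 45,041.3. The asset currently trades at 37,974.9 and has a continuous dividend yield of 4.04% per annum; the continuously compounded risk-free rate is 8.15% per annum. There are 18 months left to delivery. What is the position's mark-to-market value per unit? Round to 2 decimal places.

4116.31

Current fair forward for the remaining 18 months: F = S·e^((r − q)·T), (r − q) = 0.0815 − 0.0404 = 0.0411
F = 37974.9 · e^(0.0411 × 18/12) = 37974.9 × 1.06359002 = 40389.7247
Value of long forward = (F − K)·e^(−rT) = (40389.7247 − 45041.3) · e^(−0.0815·18/12)
= -4651.5753 × 0.88492711 = -4116.31
Short position value = −(long value) = 4116.31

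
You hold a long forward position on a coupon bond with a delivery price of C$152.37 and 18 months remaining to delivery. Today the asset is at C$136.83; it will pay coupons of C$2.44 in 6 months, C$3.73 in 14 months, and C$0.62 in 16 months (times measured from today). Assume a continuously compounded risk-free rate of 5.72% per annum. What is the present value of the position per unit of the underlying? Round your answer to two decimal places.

-C$9.45

PV(remaining coupons) I = 2.44·e^(−0.0572·6/12) + 3.73·e^(−0.0572·14/12) + 0.62·e^(−0.0572·16/12) = 6.4349
Current forward F = (S − I)·e^(rT) = (136.83 − 6.4349)·e^(0.0572·18/12) = 130.3951 × 1.089588 = 142.0769
Value (long) = (F − K)·e^(−rT) = (142.0769 − 152.37) × 0.917778 = -9.4468
Value = -C$9.45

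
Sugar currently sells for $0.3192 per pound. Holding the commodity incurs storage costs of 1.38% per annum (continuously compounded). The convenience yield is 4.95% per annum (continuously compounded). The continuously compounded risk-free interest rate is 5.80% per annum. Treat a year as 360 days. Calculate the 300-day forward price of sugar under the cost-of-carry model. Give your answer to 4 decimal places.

Net carry = r + u − y = 0.0580 + 0.0138 − 0.0495 = 0.0223
F = S·e^((r+u−y)T) = 0.3192 · e^(0.0223 × 300/360) = 0.3192 · e^0.018583
= 0.3192 × 1.018757 = $0.3252 per pound

$0.3252 per pound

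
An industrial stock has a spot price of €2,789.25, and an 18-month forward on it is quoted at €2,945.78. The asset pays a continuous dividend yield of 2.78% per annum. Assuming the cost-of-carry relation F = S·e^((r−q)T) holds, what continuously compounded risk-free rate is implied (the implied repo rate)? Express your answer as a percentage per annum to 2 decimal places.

From F = S·e^((r−q)T): (r − q) = ln(F/S)/T
ln(2945.78/2789.25) = ln(1.056119) = 0.054601
(r − q) = 0.054601 / (18/12) = 0.036401
r = ln(F/S)/T + q = 0.036401 + 0.0278 = 0.064201
r = 6.42%

6.42%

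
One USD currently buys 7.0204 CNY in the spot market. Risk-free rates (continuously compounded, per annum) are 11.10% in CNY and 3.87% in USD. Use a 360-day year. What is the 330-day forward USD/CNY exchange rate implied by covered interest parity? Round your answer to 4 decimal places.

F = S·e^((r_CNY − r_USD)T) = 7.0204 · e^((0.1110 − 0.0387) × 330/360)
= 7.0204 · e^0.066275 = 7.0204 × 1.068521
F = 7.5014 CNY per USD

7.5014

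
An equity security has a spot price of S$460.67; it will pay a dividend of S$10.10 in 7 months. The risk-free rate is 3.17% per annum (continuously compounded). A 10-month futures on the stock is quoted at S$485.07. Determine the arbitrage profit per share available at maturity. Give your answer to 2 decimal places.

PV(dividends) I = 10.10·e^(−0.0317·7/12) = 9.9150
Fair futures F* = (S − I)·e^(rT) = (460.67 − 9.9150)·e^0.026417 = 450.7550 × 1.026769 = 462.8213
Market S$485.07 > fair 462.8213: forward overpriced → cash-and-carry (borrow at r, buy the stock and collect the dividends, short the forward).
Profit at T = |F_mkt − F*| = |485.07 − 462.8213| = S$22.25 per share

S$22.25 per share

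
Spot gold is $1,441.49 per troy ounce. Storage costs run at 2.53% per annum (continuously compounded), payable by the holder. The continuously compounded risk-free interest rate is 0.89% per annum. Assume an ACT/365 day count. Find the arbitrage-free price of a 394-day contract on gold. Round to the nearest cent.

$1,495.70 per troy ounce

Net carry = r + u − y = 0.0089 + 0.0253 − 0.0000 = 0.0342
F = S·e^((r+u−y)T) = 1441.49 · e^(0.0342 × 394/365) = 1441.49 · e^0.03691726
= 1441.49 × 1.03760717 = $1,495.70 per troy ounce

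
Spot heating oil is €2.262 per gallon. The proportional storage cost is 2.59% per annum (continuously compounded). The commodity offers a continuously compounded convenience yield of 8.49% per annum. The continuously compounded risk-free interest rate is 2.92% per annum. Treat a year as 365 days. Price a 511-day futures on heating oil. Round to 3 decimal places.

€2.170 per gallon

Net carry = r + u − y = 0.0292 + 0.0259 − 0.0849 = -0.0298
F = S·e^((r+u−y)T) = 2.262 · e^(-0.0298 × 511/365) = 2.262 · e^-0.041720
= 2.262 × 0.959138 = €2.170 per gallon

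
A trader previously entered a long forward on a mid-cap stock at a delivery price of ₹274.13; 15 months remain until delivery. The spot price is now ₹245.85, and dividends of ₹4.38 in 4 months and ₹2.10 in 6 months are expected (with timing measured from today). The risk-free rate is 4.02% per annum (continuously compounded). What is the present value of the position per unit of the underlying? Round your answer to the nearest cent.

-₹21.23

PV(remaining dividends) I = 4.38·e^(−0.0402·4/12) + 2.10·e^(−0.0402·6/12) = 6.3799
Current forward F = (S − I)·e^(rT) = (245.85 − 6.3799)·e^(0.0402·15/12) = 239.4701 × 1.051534 = 251.8110
Value (long) = (F − K)·e^(−rT) = (251.8110 − 274.13) × 0.950992 = -21.2252
Value = -₹21.23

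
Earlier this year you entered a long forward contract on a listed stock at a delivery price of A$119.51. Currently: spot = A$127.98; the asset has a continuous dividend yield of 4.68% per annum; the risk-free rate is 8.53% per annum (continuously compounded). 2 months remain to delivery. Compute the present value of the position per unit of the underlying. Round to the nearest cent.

A$9.16

Current fair forward for the remaining 2 months: F = S·e^((r − q)·T), (r − q) = 0.0853 − 0.0468 = 0.0385
F = 127.98 · e^(0.0385 × 2/12) = 127.98 × 1.006437 = 128.8038
Value of long forward = (F − K)·e^(−rT) = (128.8038 − 119.51) · e^(−0.0853·2/12)
= 9.2938 × 0.985884 = 9.16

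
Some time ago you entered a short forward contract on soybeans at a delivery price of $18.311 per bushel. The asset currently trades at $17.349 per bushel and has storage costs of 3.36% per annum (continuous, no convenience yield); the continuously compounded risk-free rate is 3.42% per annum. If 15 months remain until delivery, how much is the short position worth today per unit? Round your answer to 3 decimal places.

Current fair forward for the remaining 15 months: F = S·e^((r + u)·T), (r + u) = 0.0342 + 0.0336 = 0.0678
F = 17.349 · e^(0.0678 × 15/12) = 17.349 × 1.088445 = 18.8834
Value of long forward = (F − K)·e^(−rT) = (18.8834 − 18.311) · e^(−0.0342·15/12)
= 0.5724 × 0.958151 = 0.548
Short position value = −(long value) = -$0.548

-$0.548 per bushel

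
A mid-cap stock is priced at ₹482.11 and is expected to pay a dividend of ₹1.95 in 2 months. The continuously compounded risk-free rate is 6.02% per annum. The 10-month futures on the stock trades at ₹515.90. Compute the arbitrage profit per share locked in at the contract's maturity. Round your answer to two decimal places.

₹11.02 per share

PV(dividends) I = 1.95·e^(−0.0602·2/12) = 1.9305
Fair futures F* = (S − I)·e^(rT) = (482.11 − 1.9305)·e^0.050167 = 480.1795 × 1.051447 = 504.8833
Market ₹515.90 > fair 504.8833: forward overpriced → cash-and-carry (borrow at r, buy the stock and collect the dividends, short the forward).
Profit at T = |F_mkt − F*| = |515.90 − 504.8833| = ₹11.02 per share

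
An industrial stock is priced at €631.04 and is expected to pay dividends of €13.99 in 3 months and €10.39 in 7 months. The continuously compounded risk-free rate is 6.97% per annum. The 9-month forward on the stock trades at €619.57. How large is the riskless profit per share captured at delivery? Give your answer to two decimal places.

€20.34 per share

PV(dividends) I = 13.99·e^(−0.0697·3/12) + 10.39·e^(−0.0697·7/12) = 23.7244
Fair forward F* = (S − I)·e^(rT) = (631.04 − 23.7244)·e^0.052275 = 607.3156 × 1.053665 = 639.9072
Market €619.57 < fair 639.9072: forward underpriced → reverse cash-and-carry (short the stock, invest proceeds at r, pay the dividends, go long the forward).
Profit at T = |F_mkt − F*| = |619.57 − 639.9072| = €20.34 per share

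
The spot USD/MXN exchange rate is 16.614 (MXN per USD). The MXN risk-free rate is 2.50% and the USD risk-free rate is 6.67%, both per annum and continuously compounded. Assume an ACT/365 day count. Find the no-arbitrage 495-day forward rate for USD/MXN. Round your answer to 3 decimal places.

15.701

F = S·e^((r_MXN − r_USD)T) = 16.614 · e^((0.0250 − 0.0667) × 495/365)
= 16.614 · e^-0.056552 = 16.614 × 0.945017
F = 15.701 MXN per USD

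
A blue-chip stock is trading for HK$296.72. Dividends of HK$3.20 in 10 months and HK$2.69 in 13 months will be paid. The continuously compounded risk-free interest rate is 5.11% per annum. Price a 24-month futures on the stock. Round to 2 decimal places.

HK$322.43

PV(dividends) I = 3.20·e^(−0.0511·10/12) + 2.69·e^(−0.0511·13/12)
I = 3.0666 + 2.5451 = 5.6117
F = (S − I)·e^(rT) = (296.72 − 5.6117) · e^(0.0511·24/12)
= 291.1083 · e^0.102200 = 291.1083 × 1.107605 = HK$322.43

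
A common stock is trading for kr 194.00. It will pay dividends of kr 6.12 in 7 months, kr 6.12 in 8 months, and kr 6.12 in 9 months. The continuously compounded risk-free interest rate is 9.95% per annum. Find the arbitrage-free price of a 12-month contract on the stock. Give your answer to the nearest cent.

PV(dividends) I = 6.12·e^(−0.0995·7/12) + 6.12·e^(−0.0995·8/12) + 6.12·e^(−0.0995·9/12)
I = 5.7749 + 5.7272 + 5.6799 = 17.1820
F = (S − I)·e^(rT) = (194.00 − 17.1820) · e^(0.0995·12/12)
= 176.8180 · e^0.099500 = 176.8180 × 1.104618 = kr 195.32

kr 195.32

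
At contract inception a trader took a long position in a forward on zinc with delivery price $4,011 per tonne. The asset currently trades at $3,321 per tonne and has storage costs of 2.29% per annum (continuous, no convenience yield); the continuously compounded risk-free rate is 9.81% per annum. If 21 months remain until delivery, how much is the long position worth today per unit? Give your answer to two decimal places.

Current fair forward for the remaining 21 months: F = S·e^((r + u)·T), (r + u) = 0.0981 + 0.0229 = 0.1210
F = 3321 · e^(0.1210 × 21/12) = 3321 × 1.23583889 = 4104.2210
Value of long forward = (F − K)·e^(−rT) = (4104.2210 − 4011) · e^(−0.0981·21/12)
= 93.2210 × 0.84225286 = 78.52

$78.52 per tonne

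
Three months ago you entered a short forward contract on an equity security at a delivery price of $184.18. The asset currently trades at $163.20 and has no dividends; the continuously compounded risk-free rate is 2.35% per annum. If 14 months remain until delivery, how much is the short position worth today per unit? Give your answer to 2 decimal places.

$16.00

Current fair forward for the remaining 14 months: F = S·e^(r·T), r = 0.0235
F = 163.20 · e^(0.0235 × 14/12) = 163.20 × 1.027796 = 167.7363
Value of long forward = (F − K)·e^(−rT) = (167.7363 − 184.18) · e^(−0.0235·14/12)
= -16.4437 × 0.972956 = -16.00
Short position value = −(long value) = $16.00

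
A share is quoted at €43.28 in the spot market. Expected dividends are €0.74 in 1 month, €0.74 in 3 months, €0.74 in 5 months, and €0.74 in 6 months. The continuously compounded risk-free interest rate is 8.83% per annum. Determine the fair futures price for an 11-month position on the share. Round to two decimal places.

PV(dividends) I = 0.74·e^(−0.0883·1/12) + 0.74·e^(−0.0883·3/12) + 0.74·e^(−0.0883·5/12) + 0.74·e^(−0.0883·6/12)
I = 0.7346 + 0.7238 + 0.7133 + 0.7080 = 2.8797
F = (S − I)·e^(rT) = (43.28 − 2.8797) · e^(0.0883·11/12)
= 40.4003 · e^0.080942 = 40.4003 × 1.084308 = €43.81

€43.81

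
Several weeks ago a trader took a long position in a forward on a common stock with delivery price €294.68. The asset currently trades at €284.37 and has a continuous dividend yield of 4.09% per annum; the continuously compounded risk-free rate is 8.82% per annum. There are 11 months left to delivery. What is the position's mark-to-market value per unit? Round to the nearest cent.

Current fair forward for the remaining 11 months: F = S·e^((r − q)·T), (r − q) = 0.0882 − 0.0409 = 0.0473
F = 284.37 · e^(0.0473 × 11/12) = 284.37 × 1.044312 = 296.9710
Value of long forward = (F − K)·e^(−rT) = (296.9710 − 294.68) · e^(−0.0882·11/12)
= 2.2910 × 0.922332 = 2.11

€2.11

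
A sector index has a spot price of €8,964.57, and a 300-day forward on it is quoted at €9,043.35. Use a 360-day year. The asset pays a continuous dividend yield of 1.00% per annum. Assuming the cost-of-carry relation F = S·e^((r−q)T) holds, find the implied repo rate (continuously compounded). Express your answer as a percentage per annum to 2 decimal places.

2.05%

From F = S·e^((r−q)T): (r − q) = ln(F/S)/T
ln(9043.35/8964.57) = ln(1.008788) = 0.008750
(r − q) = 0.008750 / (300/360) = 0.010500
r = ln(F/S)/T + q = 0.010500 + 0.0100 = 0.020500
r = 2.05%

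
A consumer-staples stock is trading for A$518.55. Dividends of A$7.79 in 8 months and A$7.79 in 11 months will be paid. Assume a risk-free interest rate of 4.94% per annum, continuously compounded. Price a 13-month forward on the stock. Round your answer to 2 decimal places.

A$531.25

PV(dividends) I = 7.79·e^(−0.0494·8/12) + 7.79·e^(−0.0494·11/12)
I = 7.5376 + 7.4451 = 14.9827
F = (S − I)·e^(rT) = (518.55 − 14.9827) · e^(0.0494·13/12)
= 503.5673 · e^0.053517 = 503.5673 × 1.054975 = A$531.25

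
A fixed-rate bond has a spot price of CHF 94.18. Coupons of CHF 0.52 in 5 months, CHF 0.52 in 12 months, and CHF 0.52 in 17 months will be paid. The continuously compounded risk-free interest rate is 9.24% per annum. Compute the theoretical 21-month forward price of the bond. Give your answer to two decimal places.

PV(coupons) I = 0.52·e^(−0.0924·5/12) + 0.52·e^(−0.0924·12/12) + 0.52·e^(−0.0924·17/12)
I = 0.5004 + 0.4741 + 0.4562 = 1.4307
F = (S − I)·e^(rT) = (94.18 − 1.4307) · e^(0.0924·21/12)
= 92.7493 · e^0.161700 = 92.7493 × 1.175508 = CHF 109.03

CHF 109.03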